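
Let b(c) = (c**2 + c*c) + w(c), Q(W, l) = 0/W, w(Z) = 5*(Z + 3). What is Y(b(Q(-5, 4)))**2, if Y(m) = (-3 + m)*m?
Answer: 32400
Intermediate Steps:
w(Z) = 15 + 5*Z (w(Z) = 5*(3 + Z) = 15 + 5*Z)
Q(W, l) = 0
b(c) = 15 + 2*c**2 + 5*c (b(c) = (c**2 + c*c) + (15 + 5*c) = (c**2 + c**2) + (15 + 5*c) = 2*c**2 + (15 + 5*c) = 15 + 2*c**2 + 5*c)
Y(m) = m*(-3 + m)
Y(b(Q(-5, 4)))**2 = ((15 + 2*0**2 + 5*0)*(-3 + (15 + 2*0**2 + 5*0)))**2 = ((15 + 2*0 + 0)*(-3 + (15 + 2*0 + 0)))**2 = ((15 + 0 + 0)*(-3 + (15 + 0 + 0)))**2 = (15*(-3 + 15))**2 = (15*12)**2 = 180**2 = 32400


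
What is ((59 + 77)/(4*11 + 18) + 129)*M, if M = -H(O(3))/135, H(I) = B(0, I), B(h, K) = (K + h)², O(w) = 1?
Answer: -4067/4185 ≈ -0.97180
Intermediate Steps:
H(I) = I² (H(I) = (I + 0)² = I²)
M = -1/135 (M = -1²/135 = -1/135 ≈ -0.0074074)
((59 + 77)/(4*11 + 18) + 129)*M = ((59 + 77)/(4*11 + 18) + 129)*(-1/135) = (136/(44 + 18) + 129)*(-1/135) = (136/62 + 129)*(-1/135) = (136*(1/62) + 129)*(-1/135) = (68/31 + 129)*(-1/135) = (4067/31)*(-1/135) = -4067/4185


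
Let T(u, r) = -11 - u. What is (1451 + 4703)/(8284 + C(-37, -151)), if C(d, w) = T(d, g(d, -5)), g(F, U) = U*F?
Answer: 3077/4155 ≈ 0.74055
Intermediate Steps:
g(F, U) = F*U
C(d, w) = -11 - d
(1451 + 4703)/(8284 + C(-37, -151)) = (1451 + 4703)/(8284 + (-11 - 1*(-37))) = 6154/(8284 + (-11 + 37)) = 6154/(8284 + 26) = 6154/8310 = 6154*(1/8310) = 3077/4155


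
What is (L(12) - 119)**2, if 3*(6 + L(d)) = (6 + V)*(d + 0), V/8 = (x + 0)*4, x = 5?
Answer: 290521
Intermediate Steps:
V = 160 (V = 8*((5 + 0)*4) = 8*(5*4) = 8*20 = 160)
L(d) = -6 + 166*d/3 (L(d) = -6 + ((6 + 160)*(d + 0))/3 = -6 + (166*d)/3 = -6 + 166*d/3)
(L(12) - 119)**2 = ((-6 + (166/3)*12) - 119)**2 = ((-6 + 664) - 119)**2 = (658 - 119)**2 = 539**2 = 290521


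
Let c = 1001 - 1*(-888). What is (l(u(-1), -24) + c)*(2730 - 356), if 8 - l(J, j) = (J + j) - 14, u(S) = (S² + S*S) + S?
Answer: 4591316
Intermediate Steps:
c = 1889 (c = 1001 + 888 = 1889)
u(S) = S + 2*S² (u(S) = (S² + S²) + S = 2*S² + S = S + 2*S²)
l(J, j) = 22 - J - j (l(J, j) = 8 - ((J + j) - 14) = 8 - (-14 + J + j) = 8 + (14 - J - j) = 22 - J - j)
(l(u(-1), -24) + c)*(2730 - 356) = ((22 - (-1)*(1 + 2*(-1)) - 1*(-24)) + 1889)*(2730 - 356) = ((22 - (-1)*(1 - 2) + 24) + 1889)*2374 = ((22 - (-1)*(-1) + 24) + 1889)*2374 = ((22 - 1*1 + 24) + 1889)*2374 = ((22 - 1 + 24) + 1889)*2374 = (45 + 1889)*2374 = 1934*2374 = 4591316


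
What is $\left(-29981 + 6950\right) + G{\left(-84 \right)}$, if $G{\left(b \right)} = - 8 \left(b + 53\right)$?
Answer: $-22783$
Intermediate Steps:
$G{\left(b \right)} = -424 - 8 b$ ($G{\left(b \right)} = - 8 \left(53 + b\right) = -424 - 8 b$)
$\left(-29981 + 6950\right) + G{\left(-84 \right)} = \left(-29981 + 6950\right) - -248 = -23031 + \left(-424 + 672\right) = -23031 + 248 = -22783$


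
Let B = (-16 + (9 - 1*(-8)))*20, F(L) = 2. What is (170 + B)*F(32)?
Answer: 380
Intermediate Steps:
B = 20 (B = (-16 + (9 + 8))*20 = (-16 + 17)*20 = 1*20 = 20)
(170 + B)*F(32) = (170 + 20)*2 = 190*2 = 380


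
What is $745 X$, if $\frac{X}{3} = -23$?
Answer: $-51405$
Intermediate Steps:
$X = -69$ ($X = 3 \left(-23\right) = -69$)
$745 X = 745 \left(-69\right) = -51405$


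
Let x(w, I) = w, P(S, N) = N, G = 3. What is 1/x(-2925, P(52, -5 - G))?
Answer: -1/2925 ≈ -0.00034188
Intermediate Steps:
1/x(-2925, P(52, -5 - G)) = 1/(-2925) = -1/2925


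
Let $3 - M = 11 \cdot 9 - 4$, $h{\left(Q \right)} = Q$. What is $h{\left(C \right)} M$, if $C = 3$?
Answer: $-276$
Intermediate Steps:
$M = -92$ ($M = 3 - \left(11 \cdot 9 - 4\right) = 3 - \left(99 - 4\right) = 3 - 95 = -92$)
$h{\left(C \right)} M = 3 \left(-92\right) = -276$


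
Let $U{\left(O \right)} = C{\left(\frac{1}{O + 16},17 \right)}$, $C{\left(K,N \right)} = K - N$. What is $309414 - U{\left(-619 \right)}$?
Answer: $\frac{186586894}{603} \approx 3.0943 \cdot 10^{5}$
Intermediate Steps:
$U{\left(O \right)} = -17 + \frac{1}{16 + O}$ ($U{\left(O \right)} = \frac{1}{O + 16} - 17 = \frac{1}{16 + O} - 17 = -17 + \frac{1}{16 + O}$)
$309414 - U{\left(-619 \right)} = 309414 - \frac{-271 - -10523}{16 - 619} = 309414 - \frac{-271 + 10523}{-603} = 309414 - \left(- \frac{1}{603}\right) 10252 = 309414 - - \frac{10252}{603} = 309414 + \frac{10252}{603} = \frac{186586894}{603}$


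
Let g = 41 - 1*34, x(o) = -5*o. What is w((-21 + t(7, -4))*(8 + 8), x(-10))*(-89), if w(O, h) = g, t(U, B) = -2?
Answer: -623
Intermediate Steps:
g = 7 (g = 41 - 34 = 7)
w(O, h) = 7
w((-21 + t(7, -4))*(8 + 8), x(-10))*(-89) = 7*(-89) = -623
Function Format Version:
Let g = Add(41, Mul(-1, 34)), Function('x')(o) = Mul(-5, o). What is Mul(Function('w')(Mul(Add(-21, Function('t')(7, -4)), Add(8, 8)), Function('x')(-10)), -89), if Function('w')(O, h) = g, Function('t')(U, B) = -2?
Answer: -623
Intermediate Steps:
g = 7 (g = Add(41, -34) = 7)
Function('w')(O, h) = 7
Mul(Function('w')(Mul(Add(-21, Function('t')(7, -4)), Add(8, 8)), Function('x')(-10)), -89) = Mul(7, -89) = -623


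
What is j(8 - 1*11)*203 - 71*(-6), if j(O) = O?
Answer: -183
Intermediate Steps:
j(8 - 1*11)*203 - 71*(-6) = (8 - 1*11)*203 - 71*(-6) = (8 - 11)*203 + 426 = -3*203 + 426 = -609 + 426 = -183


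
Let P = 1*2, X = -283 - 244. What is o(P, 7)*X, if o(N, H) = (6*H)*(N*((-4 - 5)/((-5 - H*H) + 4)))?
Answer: -199206/25 ≈ -7968.2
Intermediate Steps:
X = -527
P = 2
o(N, H) = -54*H*N/(-1 - H**2) (o(N, H) = (6*H)*(N*(-9/((-5 - H**2) + 4))) = (6*H)*(N*(-9/(-1 - H**2))) = (6*H)*(-9*N/(-1 - H**2)) = -54*H*N/(-1 - H**2))
o(P, 7)*X = (54*7*2/(1 + 7**2))*(-527) = (54*7*2/(1 + 49))*(-527) = (54*7*2/50)*(-527) = (54*7*2*(1/50))*(-527) = (378/25)*(-527) = -199206/25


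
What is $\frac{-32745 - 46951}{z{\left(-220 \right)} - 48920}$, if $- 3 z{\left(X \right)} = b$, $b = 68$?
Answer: $\frac{59772}{36707} \approx 1.6284$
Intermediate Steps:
$z{\left(X \right)} = - \frac{68}{3}$ ($z{\left(X \right)} = \left(- \frac{1}{3}\right) 68 = - \frac{68}{3}$)
$\frac{-32745 - 46951}{z{\left(-220 \right)} - 48920} = \frac{-32745 - 46951}{- \frac{68}{3} - 48920} = - \frac{79696}{- \frac{146828}{3}} = \left(-79696\right) \left(- \frac{3}{146828}\right) = \frac{59772}{36707}$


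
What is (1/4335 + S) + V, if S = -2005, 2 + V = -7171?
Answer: -39786629/4335 ≈ -9178.0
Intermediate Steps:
V = -7173 (V = -2 - 7171 = -7173)
(1/4335 + S) + V = (1/4335 - 2005) - 7173 = -8691674/4335 - 7173 = -39786629/4335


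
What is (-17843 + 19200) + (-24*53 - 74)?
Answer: 11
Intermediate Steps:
(-17843 + 19200) + (-24*53 - 74) = 1357 + (-1272 - 74) = 1357 - 1346 = 11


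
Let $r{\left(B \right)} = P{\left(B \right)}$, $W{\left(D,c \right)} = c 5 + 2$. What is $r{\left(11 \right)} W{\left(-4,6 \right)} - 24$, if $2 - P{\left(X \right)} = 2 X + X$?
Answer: $-1016$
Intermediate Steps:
$P{\left(X \right)} = 2 - 3 X$ ($P{\left(X \right)} = 2 - \left(2 X + X\right) = 2 - 3 X$)
$W{\left(D,c \right)} = 2 + 5 c$ ($W{\left(D,c \right)} = 5 c + 2 = 2 + 5 c$)
$r{\left(B \right)} = 2 - 3 B$
$r{\left(11 \right)} W{\left(-4,6 \right)} - 24 = \left(2 - 33\right) \left(2 + 5 \cdot 6\right) - 24 = \left(2 - 33\right) \left(2 + 30\right) - 24 = \left(-31\right) 32 - 24 = -992 - 24 = -1016$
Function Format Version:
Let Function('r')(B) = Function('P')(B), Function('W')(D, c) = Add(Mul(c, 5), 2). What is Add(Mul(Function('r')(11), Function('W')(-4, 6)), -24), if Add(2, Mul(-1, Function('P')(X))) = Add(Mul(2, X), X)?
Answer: -1016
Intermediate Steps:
Function('P')(X) = Add(2, Mul(-3, X)) (Function('P')(X) = Add(2, Mul(-1, Add(Mul(2, X), X))) = Add(2, Mul(-1, Mul(3, X))) = Add(2, Mul(-3, X)))
Function('W')(D, c) = Add(2, Mul(5, c)) (Function('W')(D, c) = Add(Mul(5, c), 2) = Add(2, Mul(5, c)))
Function('r')(B) = Add(2, Mul(-3, B))
Add(Mul(Function('r')(11), Function('W')(-4, 6)), -24) = Add(Mul(Add(2, Mul(-3, 11)), Add(2, Mul(5, 6))), -24) = Add(Mul(Add(2, -33), Add(2, 30)), -24) = Add(Mul(-31, 32), -24) = Add(-992, -24) = -1016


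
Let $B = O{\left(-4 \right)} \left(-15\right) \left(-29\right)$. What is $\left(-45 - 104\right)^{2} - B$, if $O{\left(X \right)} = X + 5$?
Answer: $21766$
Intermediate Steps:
$O{\left(X \right)} = 5 + X$
$B = 435$ ($B = \left(5 - 4\right) \left(-15\right) \left(-29\right) = 1 \left(-15\right) \left(-29\right) = \left(-15\right) \left(-29\right) = 435$)
$\left(-45 - 104\right)^{2} - B = \left(-45 - 104\right)^{2} - 435 = \left(-149\right)^{2} - 435 = 22201 - 435 = 21766$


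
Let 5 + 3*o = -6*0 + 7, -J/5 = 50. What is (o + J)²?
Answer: 559504/9 ≈ 62167.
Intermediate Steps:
J = -250 (J = -5*50 = -250)
o = ⅔ (o = -5/3 + (-6*0 + 7)/3 = -5/3 + (0 + 7)/3 = -5/3 + (⅓)*7 = -5/3 + 7/3 = ⅔ ≈ 0.66667)
(o + J)² = (⅔ - 250)² = (-748/3)² = 559504/9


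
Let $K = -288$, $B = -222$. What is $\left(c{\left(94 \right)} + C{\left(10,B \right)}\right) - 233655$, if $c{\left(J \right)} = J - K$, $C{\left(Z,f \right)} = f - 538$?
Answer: $-234033$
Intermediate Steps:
$C{\left(Z,f \right)} = -538 + f$
$c{\left(J \right)} = 288 + J$ ($c{\left(J \right)} = J - -288 = J + 288 = 288 + J$)
$\left(c{\left(94 \right)} + C{\left(10,B \right)}\right) - 233655 = \left(\left(288 + 94\right) - 760\right) - 233655 = \left(382 - 760\right) - 233655 = -378 - 233655 = -234033$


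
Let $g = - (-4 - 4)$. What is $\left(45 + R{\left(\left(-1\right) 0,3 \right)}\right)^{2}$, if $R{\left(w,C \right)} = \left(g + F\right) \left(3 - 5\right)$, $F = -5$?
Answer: $1521$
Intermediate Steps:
$g = 8$ ($g = \left(-1\right) \left(-8\right) = 8$)
$R{\left(w,C \right)} = -6$ ($R{\left(w,C \right)} = \left(8 - 5\right) \left(3 - 5\right) = 3 \left(-2\right) = -6$)
$\left(45 + R{\left(\left(-1\right) 0,3 \right)}\right)^{2} = \left(45 - 6\right)^{2} = 39^{2} = 1521$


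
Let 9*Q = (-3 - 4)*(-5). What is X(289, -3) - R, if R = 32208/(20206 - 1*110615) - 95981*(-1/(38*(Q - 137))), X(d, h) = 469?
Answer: 182714968387/374161756 ≈ 488.33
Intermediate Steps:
Q = 35/9 (Q = ((-3 - 4)*(-5))/9 = (-7*(-5))/9 = (⅑)*35 = 35/9 ≈ 3.8889)
R = -7233104823/374161756 (R = 32208/(20206 - 1*110615) - 95981*(-1/(38*(35/9 - 137))) = 32208/(20206 - 110615) - 95981/((-38*(-1198/9))) = 32208/(-90409) - 95981/45524/9 = 32208*(-1/90409) - 95981*9/45524 = -2928/8219 - 863829/45524 = -7233104823/374161756 ≈ -19.331)
X(289, -3) - R = 469 - 1*(-7233104823/374161756) = 469 + 7233104823/374161756 = 182714968387/374161756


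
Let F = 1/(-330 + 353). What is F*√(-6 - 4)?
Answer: I*√10/23 ≈ 0.13749*I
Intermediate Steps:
F = 1/23 ≈ 0.043478
F*√(-6 - 4) = √(-6 - 4)/23 = √(-10)/23 = (I*√10)/23 = I*√10/23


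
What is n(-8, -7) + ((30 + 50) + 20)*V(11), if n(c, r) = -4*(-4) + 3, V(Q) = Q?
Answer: 1119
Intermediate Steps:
n(c, r) = 19 (n(c, r) = 16 + 3 = 19)
n(-8, -7) + ((30 + 50) + 20)*V(11) = 19 + ((30 + 50) + 20)*11 = 19 + (80 + 20)*11 = 19 + 100*11 = 19 + 1100 = 1119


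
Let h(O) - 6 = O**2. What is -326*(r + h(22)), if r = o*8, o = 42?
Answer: -269276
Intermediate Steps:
h(O) = 6 + O**2
r = 336 (r = 42*8 = 336)
-326*(r + h(22)) = -326*(336 + (6 + 22**2)) = -326*(336 + (6 + 484)) = -326*(336 + 490) = -326*826 = -269276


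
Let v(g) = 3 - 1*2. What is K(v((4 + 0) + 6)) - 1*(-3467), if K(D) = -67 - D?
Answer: 3399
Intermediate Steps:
v(g) = 1 (v(g) = 3 - 2 = 1)
K(v((4 + 0) + 6)) - 1*(-3467) = (-67 - 1*1) - 1*(-3467) = (-67 - 1) + 3467 = -68 + 3467 = 3399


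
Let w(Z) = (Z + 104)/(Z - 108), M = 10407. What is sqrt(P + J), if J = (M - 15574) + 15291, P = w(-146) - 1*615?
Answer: 4*sqrt(9585833)/127 ≈ 97.515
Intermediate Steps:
w(Z) = (104 + Z)/(-108 + Z)
P = -78084/127 (P = (104 - 146)/(-108 - 146) - 1*615 = -42/(-254) - 615 = -1/254*(-42) - 615 = 21/127 - 615 = -78084/127 ≈ -614.83)
J = 10124 (J = (10407 - 15574) + 15291 = -5167 + 15291 = 10124)
sqrt(P + J) = sqrt(-78084/127 + 10124) = sqrt(1207664/127) = 4*sqrt(9585833)/127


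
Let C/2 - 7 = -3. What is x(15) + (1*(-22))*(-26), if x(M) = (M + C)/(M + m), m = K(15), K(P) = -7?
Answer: 4599/8 ≈ 574.88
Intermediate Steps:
C = 8 (C = 14 + 2*(-3) = 14 - 6 = 8)
m = -7
x(M) = (8 + M)/(-7 + M) (x(M) = (M + 8)/(M - 7) = (8 + M)/(-7 + M))
x(15) + (1*(-22))*(-26) = (8 + 15)/(-7 + 15) + (1*(-22))*(-26) = 23/8 - 22*(-26) = (1/8)*23 + 572 = 23/8 + 572 = 4599/8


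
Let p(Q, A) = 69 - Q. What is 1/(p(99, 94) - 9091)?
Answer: -1/9121 ≈ -0.00010964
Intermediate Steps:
1/(p(99, 94) - 9091) = 1/((69 - 1*99) - 9091) = 1/((69 - 99) - 9091) = 1/(-30 - 9091) = 1/(-9121) = -1/9121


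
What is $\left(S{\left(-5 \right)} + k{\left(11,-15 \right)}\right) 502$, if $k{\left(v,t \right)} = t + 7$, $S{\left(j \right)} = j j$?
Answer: $8534$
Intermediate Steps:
$S{\left(j \right)} = j^{2}$
$k{\left(v,t \right)} = 7 + t$
$\left(S{\left(-5 \right)} + k{\left(11,-15 \right)}\right) 502 = \left(\left(-5\right)^{2} + \left(7 - 15\right)\right) 502 = \left(25 - 8\right) 502 = 17 \cdot 502 = 8534$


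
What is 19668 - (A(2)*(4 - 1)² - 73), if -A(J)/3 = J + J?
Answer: 19849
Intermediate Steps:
A(J) = -6*J (A(J) = -3*(J + J) = -6*J)
19668 - (A(2)*(4 - 1)² - 73) = 19668 - ((-6*2)*(4 - 1)² - 73) = 19668 - (-12*3² - 73) = 19668 - (-12*9 - 73) = 19668 - (-108 - 73) = 19668 - 1*(-181) = 19668 + 181 = 19849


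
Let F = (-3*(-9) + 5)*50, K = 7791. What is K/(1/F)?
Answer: 12465600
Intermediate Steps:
F = 1600 (F = (27 + 5)*50 = 32*50 = 1600)
K/(1/F) = 7791/(1/1600) = 7791*1600 = 12465600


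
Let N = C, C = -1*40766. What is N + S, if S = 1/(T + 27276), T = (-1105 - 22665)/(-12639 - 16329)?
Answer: -16105728086770/395077469 ≈ -40766.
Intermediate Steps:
T = 11885/14484 (T = -23770/(-28968) = -23770*(-1/28968) = 11885/14484 ≈ 0.82056)
C = -40766
S = 14484/395077469 (S = 1/(11885/14484 + 27276) = 1/(395077469/14484) = 14484/395077469 ≈ 3.6661e-5)
N = -40766
N + S = -40766 + 14484/395077469 = -16105728086770/395077469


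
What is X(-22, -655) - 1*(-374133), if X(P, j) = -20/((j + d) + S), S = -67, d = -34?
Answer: 70711142/189 ≈ 3.7413e+5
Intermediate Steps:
X(P, j) = -20/(-101 + j) (X(P, j) = -20/((j - 34) - 67) = -20/((-34 + j) - 67) = -20/(-101 + j))
X(-22, -655) - 1*(-374133) = -20/(-101 - 655) - 1*(-374133) = -20/(-756) + 374133 = -20*(-1/756) + 374133 = 5/189 + 374133 = 70711142/189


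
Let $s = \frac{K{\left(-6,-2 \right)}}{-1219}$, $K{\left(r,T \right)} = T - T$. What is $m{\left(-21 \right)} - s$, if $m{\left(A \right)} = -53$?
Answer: $-53$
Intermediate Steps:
$K{\left(r,T \right)} = 0$
$s = 0$ ($s = \frac{0}{-1219} = 0 \left(- \frac{1}{1219}\right) = 0$)
$m{\left(-21 \right)} - s = -53 - 0 = -53 + 0 = -53$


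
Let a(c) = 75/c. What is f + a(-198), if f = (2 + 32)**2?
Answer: 76271/66 ≈ 1155.6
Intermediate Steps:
f = 1156 (f = 34**2 = 1156)
f + a(-198) = 1156 + 75/(-198) = 1156 + 75*(-1/198) = 1156 - 25/66 = 76271/66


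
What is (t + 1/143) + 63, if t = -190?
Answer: -18160/143 ≈ -126.99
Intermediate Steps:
(t + 1/143) + 63 = (-190 + 1/143) + 63 = -27169/143 + 63 = -18160/143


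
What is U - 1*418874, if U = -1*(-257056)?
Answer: -161818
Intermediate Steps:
U = 257056
U - 1*418874 = 257056 - 1*418874 = 257056 - 418874 = -161818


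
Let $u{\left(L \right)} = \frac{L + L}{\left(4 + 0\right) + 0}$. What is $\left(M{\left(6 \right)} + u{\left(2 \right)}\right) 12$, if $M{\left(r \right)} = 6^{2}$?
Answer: $444$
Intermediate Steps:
$u{\left(L \right)} = \frac{L}{2}$ ($u{\left(L \right)} = \frac{2 L}{4 + 0} = \frac{2 L}{4} = 2 L \frac{1}{4} = \frac{L}{2}$)
$M{\left(r \right)} = 36$
$\left(M{\left(6 \right)} + u{\left(2 \right)}\right) 12 = \left(36 + \frac{1}{2} \cdot 2\right) 12 = \left(36 + 1\right) 12 = 37 \cdot 12 = 444$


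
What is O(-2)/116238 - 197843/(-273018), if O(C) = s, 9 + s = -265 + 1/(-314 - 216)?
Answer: 2024782601507/2803264188420 ≈ 0.72229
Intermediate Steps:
s = -145221/530 (s = -9 + (-265 + 1/(-314 - 216)) = -9 + (-265 + 1/(-530)) = -9 + (-265 - 1/530) = -9 - 140451/530 = -145221/530 ≈ -274.00)
O(C) = -145221/530
O(-2)/116238 - 197843/(-273018) = -145221/530/116238 - 197843/(-273018) = -145221/530*1/116238 - 197843*(-1/273018) = -48407/20535380 + 197843/273018 = 2024782601507/2803264188420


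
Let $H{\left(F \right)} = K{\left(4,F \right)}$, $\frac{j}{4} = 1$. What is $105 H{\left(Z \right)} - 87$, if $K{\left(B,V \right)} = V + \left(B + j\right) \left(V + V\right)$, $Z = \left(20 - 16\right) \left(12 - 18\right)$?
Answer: $-42927$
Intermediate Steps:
$j = 4$ ($j = 4 \cdot 1 = 4$)
$Z = -24$ ($Z = 4 \left(-6\right) = -24$)
$K{\left(B,V \right)} = V + 2 V \left(4 + B\right)$ ($K{\left(B,V \right)} = V + \left(B + 4\right) \left(V + V\right) = V + \left(4 + B\right) 2 V = V + 2 V \left(4 + B\right)$)
$H{\left(F \right)} = 17 F$ ($H{\left(F \right)} = F \left(9 + 2 \cdot 4\right) = F \left(9 + 8\right) = F 17 = 17 F$)
$105 H{\left(Z \right)} - 87 = 105 \cdot 17 \left(-24\right) - 87 = 105 \left(-408\right) - 87 = -42840 - 87 = -42927$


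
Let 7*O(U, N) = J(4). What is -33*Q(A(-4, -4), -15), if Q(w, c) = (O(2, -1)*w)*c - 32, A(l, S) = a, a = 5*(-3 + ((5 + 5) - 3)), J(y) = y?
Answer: 46992/7 ≈ 6713.1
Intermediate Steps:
O(U, N) = 4/7 (O(U, N) = (⅐)*4 = 4/7)
a = 20 (a = 5*(-3 + (10 - 3)) = 5*(-3 + 7) = 5*4 = 20)
A(l, S) = 20
Q(w, c) = -32 + 4*c*w/7 (Q(w, c) = (4*w/7)*c - 32 = 4*c*w/7 - 32 = -32 + 4*c*w/7)
-33*Q(A(-4, -4), -15) = -33*(-32 + (4/7)*(-15)*20) = -33*(-32 - 1200/7) = -33*(-1424/7) = 46992/7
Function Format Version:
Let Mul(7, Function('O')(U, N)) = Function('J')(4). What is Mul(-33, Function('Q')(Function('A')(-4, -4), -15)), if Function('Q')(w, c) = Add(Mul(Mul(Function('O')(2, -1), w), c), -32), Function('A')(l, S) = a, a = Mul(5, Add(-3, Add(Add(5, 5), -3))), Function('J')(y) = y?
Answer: Rational(46992, 7) ≈ 6713.1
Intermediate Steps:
Function('O')(U, N) = Rational(4, 7) (Function('O')(U, N) = Mul(Rational(1, 7), 4) = Rational(4, 7))
a = 20 (a = Mul(5, Add(-3, Add(10, -3))) = Mul(5, Add(-3, 7)) = Mul(5, 4) = 20)
Function('A')(l, S) = 20
Function('Q')(w, c) = Add(-32, Mul(Rational(4, 7), c, w)) (Function('Q')(w, c) = Add(Mul(Mul(Rational(4, 7), w), c), -32) = Add(Mul(Rational(4, 7), c, w), -32) = Add(-32, Mul(Rational(4, 7), c, w)))
Mul(-33, Function('Q')(Function('A')(-4, -4), -15)) = Mul(-33, Add(-32, Mul(Rational(4, 7), -15, 20))) = Mul(-33, Add(-32, Rational(-1200, 7))) = Mul(-33, Rational(-1424, 7)) = Rational(46992, 7)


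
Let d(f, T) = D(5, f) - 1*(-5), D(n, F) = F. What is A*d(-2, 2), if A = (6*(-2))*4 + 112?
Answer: 192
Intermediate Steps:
d(f, T) = 5 + f (d(f, T) = f - 1*(-5) = f + 5 = 5 + f)
A = 64 (A = -12*4 + 112 = -48 + 112 = 64)
A*d(-2, 2) = 64*(5 - 2) = 64*3 = 192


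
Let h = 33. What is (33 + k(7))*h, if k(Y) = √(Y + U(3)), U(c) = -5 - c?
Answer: 1089 + 33*I ≈ 1089.0 + 33.0*I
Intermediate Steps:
k(Y) = √(-8 + Y) (k(Y) = √(Y + (-5 - 1*3)) = √(Y + (-5 - 3)) = √(Y - 8) = √(-8 + Y))
(33 + k(7))*h = (33 + √(-8 + 7))*33 = (33 + √(-1))*33 = (33 + I)*33 = 1089 + 33*I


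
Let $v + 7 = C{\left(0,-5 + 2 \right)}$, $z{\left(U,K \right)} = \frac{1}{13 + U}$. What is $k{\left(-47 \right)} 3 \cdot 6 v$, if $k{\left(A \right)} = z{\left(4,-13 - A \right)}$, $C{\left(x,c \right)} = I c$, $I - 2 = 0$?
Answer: $- \frac{234}{17} \approx -13.765$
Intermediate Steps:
$I = 2$ ($I = 2 + 0 = 2$)
$C{\left(x,c \right)} = 2 c$
$k{\left(A \right)} = \frac{1}{17}$ ($k{\left(A \right)} = \frac{1}{13 + 4} = \frac{1}{17}$)
$v = -13$ ($v = -7 + 2 \left(-5 + 2\right) = -7 + 2 \left(-3\right) = -7 - 6 = -13$)
$k{\left(-47 \right)} 3 \cdot 6 v = \frac{3 \cdot 6 \left(-13\right)}{17} = \frac{18 \left(-13\right)}{17} = \frac{1}{17} \left(-234\right) = - \frac{234}{17}$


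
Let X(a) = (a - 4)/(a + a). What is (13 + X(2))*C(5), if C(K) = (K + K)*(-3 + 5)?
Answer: 250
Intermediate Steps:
X(a) = (-4 + a)/(2*a) (X(a) = (-4 + a)/((2*a)) = (-4 + a)*(1/(2*a)) = (-4 + a)/(2*a))
C(K) = 4*K (C(K) = (2*K)*2 = 4*K)
(13 + X(2))*C(5) = (13 + (½)*(-4 + 2)/2)*(4*5) = (13 + (½)*(½)*(-2))*20 = (13 - ½)*20 = (25/2)*20 = 250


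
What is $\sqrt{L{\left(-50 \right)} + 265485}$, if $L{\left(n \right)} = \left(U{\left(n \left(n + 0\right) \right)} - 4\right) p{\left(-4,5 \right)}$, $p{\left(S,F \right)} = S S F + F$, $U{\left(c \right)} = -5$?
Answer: $4 \sqrt{16545} \approx 514.51$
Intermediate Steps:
$p{\left(S,F \right)} = F + F S^{2}$ ($p{\left(S,F \right)} = S^{2} F + F = F S^{2} + F = F + F S^{2}$)
$L{\left(n \right)} = -765$ ($L{\left(n \right)} = \left(-5 - 4\right) 5 \left(1 + \left(-4\right)^{2}\right) = - 9 \cdot 5 \left(1 + 16\right) = - 9 \cdot 5 \cdot 17 = \left(-9\right) 85 = -765$)
$\sqrt{L{\left(-50 \right)} + 265485} = \sqrt{-765 + 265485} = \sqrt{264720} = 4 \sqrt{16545}$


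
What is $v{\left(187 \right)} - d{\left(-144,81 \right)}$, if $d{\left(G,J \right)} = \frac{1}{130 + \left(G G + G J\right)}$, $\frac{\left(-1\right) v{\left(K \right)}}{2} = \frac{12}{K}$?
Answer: $- \frac{221035}{1720774} \approx -0.12845$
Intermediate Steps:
$v{\left(K \right)} = - \frac{24}{K}$ ($v{\left(K \right)} = - 2 \frac{12}{K} = - \frac{24}{K}$)
$d{\left(G,J \right)} = \frac{1}{130 + G^{2} + G J}$ ($d{\left(G,J \right)} = \frac{1}{130 + \left(G^{2} + G J\right)} = \frac{1}{130 + G^{2} + G J}$)
$v{\left(187 \right)} - d{\left(-144,81 \right)} = - \frac{24}{187} - \frac{1}{130 + \left(-144\right)^{2} - 11664} = \left(-24\right) \frac{1}{187} - \frac{1}{130 + 20736 - 11664} = - \frac{24}{187} - \frac{1}{9202} = - \frac{221035}{1720774}$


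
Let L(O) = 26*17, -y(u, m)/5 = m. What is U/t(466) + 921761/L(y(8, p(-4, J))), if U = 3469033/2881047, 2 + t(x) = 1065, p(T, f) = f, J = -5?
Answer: 217149493322839/104126800674 ≈ 2085.4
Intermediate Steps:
y(u, m) = -5*m
t(x) = 1063 (t(x) = -2 + 1065 = 1063)
L(O) = 442
U = 3469033/2881047 (U = 3469033*(1/2881047) = 3469033/2881047 ≈ 1.2041)
U/t(466) + 921761/L(y(8, p(-4, J))) = (3469033/2881047)/1063 + 921761/442 = (3469033/2881047)*(1/1063) + 921761*(1/442) = 3469033/3062552961 + 921761/442 = 217149493322839/104126800674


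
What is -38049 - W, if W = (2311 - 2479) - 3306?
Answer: -34575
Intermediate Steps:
W = -3474 (W = -168 - 3306 = -3474)
-38049 - W = -38049 - 1*(-3474) = -38049 + 3474 = -34575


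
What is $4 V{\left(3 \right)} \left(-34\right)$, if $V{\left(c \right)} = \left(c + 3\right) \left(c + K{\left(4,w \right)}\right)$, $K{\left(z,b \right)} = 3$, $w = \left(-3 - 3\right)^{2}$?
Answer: $-4896$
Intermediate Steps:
$w = 36$ ($w = \left(-6\right)^{2} = 36$)
$V{\left(c \right)} = \left(3 + c\right)^{2}$ ($V{\left(c \right)} = \left(c + 3\right) \left(c + 3\right) = \left(3 + c\right) \left(3 + c\right) = \left(3 + c\right)^{2}$)
$4 V{\left(3 \right)} \left(-34\right) = 4 \left(9 + 3^{2} + 6 \cdot 3\right) \left(-34\right) = 4 \left(9 + 9 + 18\right) \left(-34\right) = 4 \cdot 36 \left(-34\right) = 144 \left(-34\right) = -4896$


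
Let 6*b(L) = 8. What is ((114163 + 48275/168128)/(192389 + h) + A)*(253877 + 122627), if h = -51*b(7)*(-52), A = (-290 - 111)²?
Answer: 249287113385304675957/4117559800 ≈ 6.0542e+10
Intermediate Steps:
b(L) = 4/3 (b(L) = (⅙)*8 = 4/3)
A = 160801 (A = (-401)² = 160801)
h = 3536 (h = -51*4/3*(-52) = -68*(-52) = 3536)
((114163 + 48275/168128)/(192389 + h) + A)*(253877 + 122627) = ((114163 + 48275/168128)/(192389 + 3536) + 160801)*(253877 + 122627) = ((114163 + 48275*(1/168128))/195925 + 160801)*376504 = ((114163 + 48275/168128)*(1/195925) + 160801)*376504 = ((19194045139/168128)*(1/195925) + 160801)*376504 = (19194045139/32940478400 + 160801)*376504 = (5296881061243539/32940478400)*376504 = 249287113385304675957/4117559800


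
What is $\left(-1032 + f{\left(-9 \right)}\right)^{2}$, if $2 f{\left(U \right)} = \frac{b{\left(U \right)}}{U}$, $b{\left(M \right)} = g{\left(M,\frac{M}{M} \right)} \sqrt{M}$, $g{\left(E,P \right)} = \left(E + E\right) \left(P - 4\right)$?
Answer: $1064943 + 18576 i \approx 1.0649 \cdot 10^{6} + 18576.0 i$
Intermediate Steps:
$g{\left(E,P \right)} = 2 E \left(-4 + P\right)$
$b{\left(M \right)} = - 6 M^{\frac{3}{2}}$ ($b{\left(M \right)} = 2 M \left(-4 + \frac{M}{M}\right) \sqrt{M} = 2 M \left(-4 + 1\right) \sqrt{M} = 2 M \left(-3\right) \sqrt{M} = - 6 M \sqrt{M} = - 6 M^{\frac{3}{2}}$)
$f{\left(U \right)} = - 3 \sqrt{U}$ ($f{\left(U \right)} = \frac{- 6 U^{\frac{3}{2}} \frac{1}{U}}{2} = \frac{\left(-6\right) \sqrt{U}}{2} = - 3 \sqrt{U}$)
$\left(-1032 + f{\left(-9 \right)}\right)^{2} = \left(-1032 - 3 \sqrt{-9}\right)^{2} = \left(-1032 - 3 \cdot 3 i\right)^{2} = \left(-1032 - 9 i\right)^{2}$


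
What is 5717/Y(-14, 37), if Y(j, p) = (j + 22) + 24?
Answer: 5717/32 ≈ 178.66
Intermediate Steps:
Y(j, p) = 46 + j (Y(j, p) = (22 + j) + 24 = 46 + j)
5717/Y(-14, 37) = 5717/(46 - 14) = 5717/32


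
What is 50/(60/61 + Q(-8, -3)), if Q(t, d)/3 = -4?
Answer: -1525/336 ≈ -4.5387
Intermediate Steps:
Q(t, d) = -12 (Q(t, d) = 3*(-4) = -12)
50/(60/61 + Q(-8, -3)) = 50/(60/61 - 12) = 50/(-672/61) = 50*(-61/672) = -1525/336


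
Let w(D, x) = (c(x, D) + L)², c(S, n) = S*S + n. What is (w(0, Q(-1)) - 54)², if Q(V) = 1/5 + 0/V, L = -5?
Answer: 337603876/390625 ≈ 864.27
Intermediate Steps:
c(S, n) = n + S² (c(S, n) = S² + n = n + S²)
Q(V) = ⅕ (Q(V) = 1*(⅕) + 0 = ⅕ + 0 = ⅕)
w(D, x) = (-5 + D + x²)² (w(D, x) = ((D + x²) - 5)² = (-5 + D + x²)²)
(w(0, Q(-1)) - 54)² = ((-5 + 0 + (⅕)²)² - 54)² = ((-5 + 0 + 1/25)² - 54)² = ((-124/25)² - 54)² = (15376/625 - 54)² = (-18374/625)² = 337603876/390625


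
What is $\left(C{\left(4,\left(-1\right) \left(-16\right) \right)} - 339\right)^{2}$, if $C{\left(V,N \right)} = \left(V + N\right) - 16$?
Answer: $112225$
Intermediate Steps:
$C{\left(V,N \right)} = -16 + N + V$ ($C{\left(V,N \right)} = \left(N + V\right) - 16 = -16 + N + V$)
$\left(C{\left(4,\left(-1\right) \left(-16\right) \right)} - 339\right)^{2} = \left(\left(-16 - -16 + 4\right) - 339\right)^{2} = \left(\left(-16 + 16 + 4\right) - 339\right)^{2} = \left(4 - 339\right)^{2} = \left(-335\right)^{2} = 112225$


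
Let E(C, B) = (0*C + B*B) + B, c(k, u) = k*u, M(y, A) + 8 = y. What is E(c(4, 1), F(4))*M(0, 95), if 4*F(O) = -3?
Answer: 3/2 ≈ 1.5000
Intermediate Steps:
M(y, A) = -8 + y
F(O) = -¾ (F(O) = (¼)*(-3) = -¾)
E(C, B) = B + B² (E(C, B) = (0 + B²) + B = B² + B = B + B²)
E(c(4, 1), F(4))*M(0, 95) = (-3*(1 - ¾)/4)*(-8 + 0) = -¾*¼*(-8) = -3/16*(-8) = 3/2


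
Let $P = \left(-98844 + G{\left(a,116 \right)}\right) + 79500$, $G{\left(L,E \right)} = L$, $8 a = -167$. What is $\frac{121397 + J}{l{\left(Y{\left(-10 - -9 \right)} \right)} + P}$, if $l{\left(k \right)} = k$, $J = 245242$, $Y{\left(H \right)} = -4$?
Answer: $- \frac{2933112}{154951} \approx -18.929$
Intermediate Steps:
$a = - \frac{167}{8}$ ($a = \frac{1}{8} \left(-167\right) = - \frac{167}{8} \approx -20.875$)
$P = - \frac{154919}{8}$ ($P = \left(-98844 - \frac{167}{8}\right) + 79500 = - \frac{790919}{8} + 79500 = - \frac{154919}{8} \approx -19365.0$)
$\frac{121397 + J}{l{\left(Y{\left(-10 - -9 \right)} \right)} + P} = \frac{121397 + 245242}{-4 - \frac{154919}{8}} = \frac{366639}{- \frac{154951}{8}} = 366639 \left(- \frac{8}{154951}\right) = - \frac{2933112}{154951}$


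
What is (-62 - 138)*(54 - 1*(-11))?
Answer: -13000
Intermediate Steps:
(-62 - 138)*(54 - 1*(-11)) = -200*(54 + 11) = -200*65 = -13000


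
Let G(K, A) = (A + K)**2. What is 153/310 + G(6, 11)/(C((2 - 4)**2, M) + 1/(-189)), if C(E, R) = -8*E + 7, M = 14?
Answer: -238374/21545 ≈ -11.064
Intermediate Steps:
C(E, R) = 7 - 8*E
153/310 + G(6, 11)/(C((2 - 4)**2, M) + 1/(-189)) = 153/310 + (11 + 6)**2/((7 - 8*(2 - 4)**2) + 1/(-189)) = 153*(1/310) + 17**2/((7 - 8*(-2)**2) - 1/189) = 153/310 + 289/((7 - 8*4) - 1/189) = 153/310 + 289/((7 - 32) - 1/189) = 153/310 + 289/(-25 - 1/189) = 153/310 + 289/(-4726/189) = 153/310 + 289*(-189/4726) = 153/310 - 3213/278 = -238374/21545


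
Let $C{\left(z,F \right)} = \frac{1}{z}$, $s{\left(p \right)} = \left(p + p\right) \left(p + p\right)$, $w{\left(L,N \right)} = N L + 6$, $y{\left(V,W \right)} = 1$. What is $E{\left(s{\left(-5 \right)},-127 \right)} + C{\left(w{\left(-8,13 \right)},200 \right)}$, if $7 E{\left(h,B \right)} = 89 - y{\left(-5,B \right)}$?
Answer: $\frac{1231}{98} \approx 12.561$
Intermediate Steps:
$w{\left(L,N \right)} = 6 + L N$ ($w{\left(L,N \right)} = L N + 6 = 6 + L N$)
$s{\left(p \right)} = 4 p^{2}$ ($s{\left(p \right)} = 2 p 2 p = 4 p^{2}$)
$E{\left(h,B \right)} = \frac{88}{7}$ ($E{\left(h,B \right)} = \frac{89 - 1}{7} = \frac{1}{7} \cdot 88 = \frac{88}{7}$)
$E{\left(s{\left(-5 \right)},-127 \right)} + C{\left(w{\left(-8,13 \right)},200 \right)} = \frac{88}{7} + \frac{1}{6 - 104} = \frac{88}{7} + \frac{1}{-98} = \frac{88}{7} - \frac{1}{98} = \frac{1231}{98}$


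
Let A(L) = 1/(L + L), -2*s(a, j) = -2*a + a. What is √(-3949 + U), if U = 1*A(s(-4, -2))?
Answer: I*√15797/2 ≈ 62.843*I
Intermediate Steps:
s(a, j) = a/2 (s(a, j) = -(-2*a + a)/2 = -(-1)*a/2 = a/2)
A(L) = 1/(2*L)
U = -¼ (U = 1*(1/(2*(((½)*(-4))))) = 1*((½)/(-2)) = 1*((½)*(-½)) = 1*(-¼) = -¼ ≈ -0.25000)
√(-3949 + U) = √(-3949 - ¼) = √(-15797/4) = I*√15797/2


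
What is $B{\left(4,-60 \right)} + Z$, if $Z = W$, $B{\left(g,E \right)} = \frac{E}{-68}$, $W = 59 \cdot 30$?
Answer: $\frac{30105}{17} \approx 1770.9$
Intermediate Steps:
$W = 1770$
$B{\left(g,E \right)} = - \frac{E}{68}$ ($B{\left(g,E \right)} = E \left(- \frac{1}{68}\right) = - \frac{E}{68}$)
$Z = 1770$
$B{\left(4,-60 \right)} + Z = \left(- \frac{1}{68}\right) \left(-60\right) + 1770 = \frac{15}{17} + 1770 = \frac{30105}{17}$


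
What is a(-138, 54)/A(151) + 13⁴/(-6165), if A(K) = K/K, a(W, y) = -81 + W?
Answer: -1378696/6165 ≈ -223.63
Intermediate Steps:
A(K) = 1
a(-138, 54)/A(151) + 13⁴/(-6165) = (-81 - 138)/1 + 13⁴/(-6165) = -219*1 + 28561*(-1/6165) = -219 - 28561/6165 = -1378696/6165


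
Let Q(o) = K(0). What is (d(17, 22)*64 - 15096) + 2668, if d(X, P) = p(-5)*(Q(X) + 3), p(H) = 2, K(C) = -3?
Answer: -12428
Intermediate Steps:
Q(o) = -3
d(X, P) = 0 (d(X, P) = 2*(-3 + 3) = 2*0 = 0)
(d(17, 22)*64 - 15096) + 2668 = (0*64 - 15096) + 2668 = (0 - 15096) + 2668 = -15096 + 2668 = -12428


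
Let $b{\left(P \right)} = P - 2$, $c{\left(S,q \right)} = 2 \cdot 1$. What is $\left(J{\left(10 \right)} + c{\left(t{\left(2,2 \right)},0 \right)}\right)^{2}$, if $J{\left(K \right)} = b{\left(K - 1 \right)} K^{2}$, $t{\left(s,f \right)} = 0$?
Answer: $492804$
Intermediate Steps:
$c{\left(S,q \right)} = 2$
$b{\left(P \right)} = -2 + P$
$J{\left(K \right)} = K^{2} \left(-3 + K\right)$ ($J{\left(K \right)} = \left(-2 + \left(K - 1\right)\right) K^{2} = \left(-2 + \left(-1 + K\right)\right) K^{2} = \left(-3 + K\right) K^{2} = K^{2} \left(-3 + K\right)$)
$\left(J{\left(10 \right)} + c{\left(t{\left(2,2 \right)},0 \right)}\right)^{2} = \left(10^{2} \left(-3 + 10\right) + 2\right)^{2} = \left(100 \cdot 7 + 2\right)^{2} = \left(700 + 2\right)^{2} = 702^{2} = 492804$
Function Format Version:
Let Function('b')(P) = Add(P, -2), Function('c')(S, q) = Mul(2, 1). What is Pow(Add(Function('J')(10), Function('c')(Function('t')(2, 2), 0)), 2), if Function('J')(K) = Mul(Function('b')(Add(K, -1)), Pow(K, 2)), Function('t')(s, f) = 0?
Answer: 492804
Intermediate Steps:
Function('c')(S, q) = 2
Function('b')(P) = Add(-2, P)
Function('J')(K) = Mul(Pow(K, 2), Add(-3, K)) (Function('J')(K) = Mul(Add(-2, Add(K, -1)), Pow(K, 2)) = Mul(Add(-2, Add(-1, K)), Pow(K, 2)) = Mul(Add(-3, K), Pow(K, 2)) = Mul(Pow(K, 2), Add(-3, K)))
Pow(Add(Function('J')(10), Function('c')(Function('t')(2, 2), 0)), 2) = Pow(Add(Mul(Pow(10, 2), Add(-3, 10)), 2), 2) = Pow(Add(Mul(100, 7), 2), 2) = Pow(Add(700, 2), 2) = Pow(702, 2) = 492804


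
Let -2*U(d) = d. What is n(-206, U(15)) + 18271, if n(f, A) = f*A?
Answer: 19816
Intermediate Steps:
U(d) = -d/2
n(f, A) = A*f
n(-206, U(15)) + 18271 = -½*15*(-206) + 18271 = -15/2*(-206) + 18271 = 1545 + 18271 = 19816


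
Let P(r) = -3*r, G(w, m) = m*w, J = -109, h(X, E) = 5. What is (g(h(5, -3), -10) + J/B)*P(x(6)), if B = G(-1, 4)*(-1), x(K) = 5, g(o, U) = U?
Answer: 2235/4 ≈ 558.75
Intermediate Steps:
B = 4 (B = (4*(-1))*(-1) = -4*(-1) = 4)
(g(h(5, -3), -10) + J/B)*P(x(6)) = (-10 - 109/4)*(-3*5) = (-10 - 109*¼)*(-15) = (-10 - 109/4)*(-15) = -149/4*(-15) = 2235/4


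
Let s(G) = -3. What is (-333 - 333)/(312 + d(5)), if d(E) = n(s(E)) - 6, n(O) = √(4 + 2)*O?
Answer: -3774/1733 - 37*√6/1733 ≈ -2.2300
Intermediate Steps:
n(O) = O*√6 (n(O) = √6*O = O*√6)
d(E) = -6 - 3*√6 (d(E) = -3*√6 - 6 = -6 - 3*√6)
(-333 - 333)/(312 + d(5)) = (-333 - 333)/(312 + (-6 - 3*√6)) = -666/(306 - 3*√6)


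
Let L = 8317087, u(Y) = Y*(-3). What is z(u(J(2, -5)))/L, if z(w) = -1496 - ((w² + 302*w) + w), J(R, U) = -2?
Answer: -3350/8317087 ≈ -0.00040279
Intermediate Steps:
u(Y) = -3*Y
z(w) = -1496 - w² - 303*w (z(w) = -1496 - (w² + 303*w) = -1496 + (-w² - 303*w) = -1496 - w² - 303*w)
z(u(J(2, -5)))/L = (-1496 - (-3*(-2))² - (-909)*(-2))/8317087 = (-1496 - 1*6² - 303*6)*(1/8317087) = (-1496 - 1*36 - 1818)*(1/8317087) = (-1496 - 36 - 1818)*(1/8317087) = -3350*1/8317087 = -3350/8317087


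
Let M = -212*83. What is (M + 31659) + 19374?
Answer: 33437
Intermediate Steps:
M = -17596
(M + 31659) + 19374 = (-17596 + 31659) + 19374 = 14063 + 19374 = 33437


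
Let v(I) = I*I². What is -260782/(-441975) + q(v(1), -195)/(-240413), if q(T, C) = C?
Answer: 62781568091/106256535675 ≈ 0.59085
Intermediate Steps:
v(I) = I³
-260782/(-441975) + q(v(1), -195)/(-240413) = -260782/(-441975) - 195/(-240413) = -260782*(-1/441975) - 195*(-1/240413) = 260782/441975 + 195/240413 = 62781568091/106256535675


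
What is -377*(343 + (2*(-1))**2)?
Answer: -130819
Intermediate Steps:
-377*(343 + (2*(-1))**2) = -377*(343 + (-2)**2) = -377*(343 + 4) = -377*347 = -130819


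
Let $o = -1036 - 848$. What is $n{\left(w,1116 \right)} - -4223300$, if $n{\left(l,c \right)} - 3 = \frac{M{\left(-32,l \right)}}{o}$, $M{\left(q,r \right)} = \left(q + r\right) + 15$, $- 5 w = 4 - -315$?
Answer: $\frac{9945878666}{2355} \approx 4.2233 \cdot 10^{6}$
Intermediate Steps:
$o = -1884$ ($o = -1036 - 848 = -1884$)
$w = - \frac{319}{5}$ ($w = - \frac{4 - -315}{5} = - \frac{4 + 315}{5} = \left(- \frac{1}{5}\right) 319 = - \frac{319}{5} \approx -63.8$)
$M{\left(q,r \right)} = 15 + q + r$
$n{\left(l,c \right)} = \frac{5669}{1884} - \frac{l}{1884}$ ($n{\left(l,c \right)} = 3 + \frac{15 - 32 + l}{-1884} = 3 + \left(-17 + l\right) \left(- \frac{1}{1884}\right) = 3 - \left(- \frac{17}{1884} + \frac{l}{1884}\right) = \frac{5669}{1884} - \frac{l}{1884}$)
$n{\left(w,1116 \right)} - -4223300 = \left(\frac{5669}{1884} - - \frac{319}{9420}\right) - -4223300 = \left(\frac{5669}{1884} + \frac{319}{9420}\right) + 4223300 = \frac{7166}{2355} + 4223300 = \frac{9945878666}{2355}$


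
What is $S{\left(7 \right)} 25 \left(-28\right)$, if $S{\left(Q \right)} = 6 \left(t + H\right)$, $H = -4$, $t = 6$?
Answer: $-8400$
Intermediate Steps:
$S{\left(Q \right)} = 12$ ($S{\left(Q \right)} = 6 \left(6 - 4\right) = 6 \cdot 2 = 12$)
$S{\left(7 \right)} 25 \left(-28\right) = 12 \cdot 25 \left(-28\right) = 300 \left(-28\right) = -8400$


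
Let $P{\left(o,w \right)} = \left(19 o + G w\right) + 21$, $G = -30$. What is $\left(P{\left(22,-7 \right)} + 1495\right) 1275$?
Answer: $2733600$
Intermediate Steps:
$P{\left(o,w \right)} = 21 - 30 w + 19 o$ ($P{\left(o,w \right)} = \left(19 o - 30 w\right) + 21 = \left(- 30 w + 19 o\right) + 21 = 21 - 30 w + 19 o$)
$\left(P{\left(22,-7 \right)} + 1495\right) 1275 = \left(\left(21 - -210 + 19 \cdot 22\right) + 1495\right) 1275 = \left(\left(21 + 210 + 418\right) + 1495\right) 1275 = \left(649 + 1495\right) 1275 = 2144 \cdot 1275 = 2733600$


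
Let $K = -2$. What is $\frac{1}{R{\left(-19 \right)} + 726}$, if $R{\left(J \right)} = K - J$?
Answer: $\frac{1}{743} \approx 0.0013459$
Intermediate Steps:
$R{\left(J \right)} = -2 - J$
$\frac{1}{R{\left(-19 \right)} + 726} = \frac{1}{\left(-2 - -19\right) + 726} = \frac{1}{\left(-2 + 19\right) + 726} = \frac{1}{17 + 726} = \frac{1}{743}$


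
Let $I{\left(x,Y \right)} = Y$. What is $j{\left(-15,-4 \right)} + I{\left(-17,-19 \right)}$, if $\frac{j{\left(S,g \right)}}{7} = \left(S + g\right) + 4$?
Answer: $-124$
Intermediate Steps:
$j{\left(S,g \right)} = 28 + 7 S + 7 g$ ($j{\left(S,g \right)} = 7 \left(\left(S + g\right) + 4\right) = 7 \left(4 + S + g\right) = 28 + 7 S + 7 g$)
$j{\left(-15,-4 \right)} + I{\left(-17,-19 \right)} = \left(28 + 7 \left(-15\right) + 7 \left(-4\right)\right) - 19 = \left(28 - 105 - 28\right) - 19 = -105 - 19 = -124$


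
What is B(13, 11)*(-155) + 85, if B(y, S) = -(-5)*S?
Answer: -8440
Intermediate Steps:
B(y, S) = 5*S
B(13, 11)*(-155) + 85 = (5*11)*(-155) + 85 = 55*(-155) + 85 = -8525 + 85 = -8440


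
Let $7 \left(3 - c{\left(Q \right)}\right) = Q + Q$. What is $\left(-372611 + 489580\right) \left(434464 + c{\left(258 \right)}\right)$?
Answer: $\frac{355673837657}{7} \approx 5.0811 \cdot 10^{10}$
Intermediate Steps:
$c{\left(Q \right)} = 3 - \frac{2 Q}{7}$ ($c{\left(Q \right)} = 3 - \frac{Q + Q}{7} = 3 - \frac{2 Q}{7}$)
$\left(-372611 + 489580\right) \left(434464 + c{\left(258 \right)}\right) = \left(-372611 + 489580\right) \left(434464 + \left(3 - \frac{516}{7}\right)\right) = 116969 \left(434464 + \left(3 - \frac{516}{7}\right)\right) = 116969 \left(434464 - \frac{495}{7}\right) = 116969 \cdot \frac{3040753}{7} = \frac{355673837657}{7}$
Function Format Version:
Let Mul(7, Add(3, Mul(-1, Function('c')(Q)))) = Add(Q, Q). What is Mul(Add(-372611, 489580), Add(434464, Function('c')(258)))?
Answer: Rational(355673837657, 7) ≈ 5.0811e+10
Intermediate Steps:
Function('c')(Q) = Add(3, Mul(Rational(-2, 7), Q)) (Function('c')(Q) = Add(3, Mul(Rational(-1, 7), Add(Q, Q))) = Add(3, Mul(Rational(-1, 7), Mul(2, Q))) = Add(3, Mul(Rational(-2, 7), Q)))
Mul(Add(-372611, 489580), Add(434464, Function('c')(258))) = Mul(Add(-372611, 489580), Add(434464, Add(3, Mul(Rational(-2, 7), 258)))) = Mul(116969, Add(434464, Add(3, Rational(-516, 7)))) = Mul(116969, Add(434464, Rational(-495, 7))) = Mul(116969, Rational(3040753, 7)) = Rational(355673837657, 7)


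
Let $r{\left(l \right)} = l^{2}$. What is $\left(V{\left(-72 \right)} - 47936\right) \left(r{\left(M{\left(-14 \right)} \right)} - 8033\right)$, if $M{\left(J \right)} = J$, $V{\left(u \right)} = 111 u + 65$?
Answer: $437798331$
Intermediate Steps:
$V{\left(u \right)} = 65 + 111 u$
$\left(V{\left(-72 \right)} - 47936\right) \left(r{\left(M{\left(-14 \right)} \right)} - 8033\right) = \left(\left(65 + 111 \left(-72\right)\right) - 47936\right) \left(\left(-14\right)^{2} - 8033\right) = \left(\left(65 - 7992\right) - 47936\right) \left(196 - 8033\right) = \left(-7927 - 47936\right) \left(-7837\right) = \left(-55863\right) \left(-7837\right) = 437798331$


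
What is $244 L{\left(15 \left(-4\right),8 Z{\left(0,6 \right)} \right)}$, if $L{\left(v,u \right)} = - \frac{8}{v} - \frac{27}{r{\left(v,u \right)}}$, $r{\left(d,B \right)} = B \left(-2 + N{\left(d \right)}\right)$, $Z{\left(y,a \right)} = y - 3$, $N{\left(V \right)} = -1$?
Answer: $- \frac{1769}{30} \approx -58.967$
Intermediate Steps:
$Z{\left(y,a \right)} = -3 + y$
$r{\left(d,B \right)} = - 3 B$ ($r{\left(d,B \right)} = B \left(-2 - 1\right) = B \left(-3\right) = - 3 B$)
$L{\left(v,u \right)} = - \frac{8}{v} + \frac{9}{u}$ ($L{\left(v,u \right)} = - \frac{8}{v} - \frac{27}{\left(-3\right) u} = - \frac{8}{v} - 27 \left(- \frac{1}{3 u}\right) = - \frac{8}{v} + \frac{9}{u}$)
$244 L{\left(15 \left(-4\right),8 Z{\left(0,6 \right)} \right)} = 244 \left(- \frac{8}{15 \left(-4\right)} + \frac{9}{8 \left(-3 + 0\right)}\right) = 244 \left(- \frac{8}{-60} + \frac{9}{8 \left(-3\right)}\right) = 244 \left(\left(-8\right) \left(- \frac{1}{60}\right) + \frac{9}{-24}\right) = 244 \left(\frac{2}{15} + 9 \left(- \frac{1}{24}\right)\right) = 244 \left(\frac{2}{15} - \frac{3}{8}\right) = 244 \left(- \frac{29}{120}\right) = - \frac{1769}{30}$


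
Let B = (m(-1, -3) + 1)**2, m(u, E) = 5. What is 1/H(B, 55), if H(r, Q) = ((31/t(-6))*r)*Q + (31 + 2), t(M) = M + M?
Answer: -1/5082 ≈ -0.00019677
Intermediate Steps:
B = 36 (B = (5 + 1)**2 = 6**2 = 36)
t(M) = 2*M
H(r, Q) = 33 - 31*Q*r/12 (H(r, Q) = ((31/((2*(-6))))*r)*Q + (31 + 2) = ((31/(-12))*r)*Q + 33 = ((31*(-1/12))*r)*Q + 33 = (-31*r/12)*Q + 33 = -31*Q*r/12 + 33 = 33 - 31*Q*r/12)
1/H(B, 55) = 1/(33 - 31/12*55*36) = 1/(33 - 5115) = 1/(-5082) = -1/5082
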